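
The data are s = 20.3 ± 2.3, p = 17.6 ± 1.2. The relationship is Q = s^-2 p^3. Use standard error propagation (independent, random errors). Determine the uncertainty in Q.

4.04

Since Q is a product/quotient, work with relative uncertainties:
  (-2·δs/s)² = (-2×0.113)² = 0.0513;  (3·δp/p)² = (3×0.0682)² = 0.0418
δQ/Q = √(0.0932) = 0.305
Q = 13.2, so δQ = 0.305 × 13.2 = 4.04.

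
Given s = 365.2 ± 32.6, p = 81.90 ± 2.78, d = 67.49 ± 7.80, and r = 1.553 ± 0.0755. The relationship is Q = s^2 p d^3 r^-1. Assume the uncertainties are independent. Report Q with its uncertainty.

Each factor contributes (exponent × relative error)² to (δQ/Q)²:
  (2·δs/s)² = (2×0.0893)² = 0.0319;  (1·δp/p)² = (1×0.0339)² = 0.00115;  (3·δd/d)² = (3×0.116)² = 0.120;  (-1·δr/r)² = (-1×0.0486)² = 0.00236
δQ/Q = √(0.156) = 0.394
Q = 2.162e+12, so δQ = 0.394 × 2.162e+12 = 8.53e+11.

(2.162 ± 0.853) × 10^12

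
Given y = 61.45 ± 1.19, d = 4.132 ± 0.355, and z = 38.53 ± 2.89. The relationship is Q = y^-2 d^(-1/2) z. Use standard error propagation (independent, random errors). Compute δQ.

0.000475

Products/powers → add relative errors in quadrature, weighted by exponent:
  (-2·δy/y)² = (-2×0.0194)² = 0.00150;  (−½·δd/d)² = (-0.5×0.0859)² = 0.00185;  (1·δz/z)² = (1×0.0750)² = 0.00563
δQ/Q = √(0.00897) = 0.0947
Q = 0.005020, so δQ = 0.0947 × 0.005020 = 0.000475.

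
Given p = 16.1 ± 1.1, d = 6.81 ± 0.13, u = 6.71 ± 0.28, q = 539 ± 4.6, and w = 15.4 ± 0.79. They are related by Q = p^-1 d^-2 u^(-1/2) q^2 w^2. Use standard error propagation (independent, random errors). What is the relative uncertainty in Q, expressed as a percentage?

13.2%

Each factor contributes (exponent × relative error)² to (δQ/Q)²:
  (-1·δp/p)² = (-1×0.0683)² = 0.00467;  (-2·δd/d)² = (-2×0.0191)² = 0.00146;  (−½·δu/u)² = (-0.5×0.0417)² = 0.000435;  (2·δq/q)² = (2×0.00853)² = 0.000291;  (2·δw/w)² = (2×0.0513)² = 0.0105
δQ/Q = √(0.0174) = 0.132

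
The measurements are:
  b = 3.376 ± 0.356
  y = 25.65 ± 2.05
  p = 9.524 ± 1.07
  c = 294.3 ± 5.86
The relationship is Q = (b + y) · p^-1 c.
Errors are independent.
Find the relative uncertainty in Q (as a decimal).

0.135

Let u = b + y = 29.03. δu = √(δb² + δy²) = √(0.127 + 4.20) = 2.08, so δu/u = 0.0717.
Q is then a monomial in u, p, c:
δQ/Q = √((δu/u)² + (-1·δp/p)² + (1·δc/c)²) = √(0.00514 + 0.0126 + 0.000396) = 0.135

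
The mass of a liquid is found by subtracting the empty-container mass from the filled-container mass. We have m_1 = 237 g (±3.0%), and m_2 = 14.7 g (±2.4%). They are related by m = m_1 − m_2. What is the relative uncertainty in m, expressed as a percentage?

Each term contributes (cᵢ δxᵢ)² to (δm)²:
  (δm_1)² = 50.6;  (δm_2)² = 0.124
δm = √(50.7) = 7.12 g
m = 222 g, so δm/m = 7.12/222 = 0.0320.

3.20%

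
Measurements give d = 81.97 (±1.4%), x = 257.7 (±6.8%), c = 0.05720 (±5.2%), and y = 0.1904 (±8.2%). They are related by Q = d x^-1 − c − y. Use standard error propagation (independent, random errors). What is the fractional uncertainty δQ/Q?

0.386

Let p = d·x^-1 = 0.3181. δp/p = √((1·δd/d)² + (-1·δx/x)²) = √(0.000196 + 0.00462) = 0.0694, so δp = 0.0221.
Q = p − c − y: δQ = √(δp² + δc² + δy²) = √(0.000488 + 8.85e-06 + 0.000244) = 0.0272
Q = 0.07048, so δQ/Q = 0.0272/0.07048 = 0.386.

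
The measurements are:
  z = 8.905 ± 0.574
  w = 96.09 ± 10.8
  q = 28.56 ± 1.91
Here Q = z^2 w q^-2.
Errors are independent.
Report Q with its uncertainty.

Products/powers → add relative errors in quadrature, weighted by exponent:
  (2·δz/z)² = (2×0.0645)² = 0.0166;  (1·δw/w)² = (1×0.112)² = 0.0126;  (-2·δq/q)² = (-2×0.0669)² = 0.0179
δQ/Q = √(0.0471) = 0.217
Q = 9.342, so δQ = 0.217 × 9.342 = 2.03.

9.342 ± 2.03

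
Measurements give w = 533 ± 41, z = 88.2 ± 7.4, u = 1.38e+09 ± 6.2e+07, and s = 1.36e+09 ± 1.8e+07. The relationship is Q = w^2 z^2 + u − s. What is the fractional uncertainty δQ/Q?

0.227

Let p = w^2·z^2 = 2.21e+09. δp/p = √((2·δw/w)² + (2·δz/z)²) = √(0.0237 + 0.0282) = 0.228, so δp = 5.03e+08.
Q = p + u − s: δQ = √(δp² + δu² + δs²) = √(2.53e+17 + 3.84e+15 + 3.24e+14) = 5.07e+08
Q = 2.23e+09, so δQ/Q = 5.07e+08/2.23e+09 = 0.227.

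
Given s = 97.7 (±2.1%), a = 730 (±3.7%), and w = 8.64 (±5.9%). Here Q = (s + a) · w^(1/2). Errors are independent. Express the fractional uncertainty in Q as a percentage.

4.41%

Let u = s + a = 828. δu = √(δs² + δa²) = √(4.21 + 730) = 27.1, so δu/u = 0.0327.
Q is then a monomial in u, w:
δQ/Q = √((δu/u)² + (½·δw/w)²) = √(0.00107 + 0.000870) = 0.0441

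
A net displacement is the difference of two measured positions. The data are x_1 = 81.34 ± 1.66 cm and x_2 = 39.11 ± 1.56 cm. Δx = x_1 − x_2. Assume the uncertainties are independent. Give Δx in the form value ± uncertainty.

Δx is a linear combination, so absolute uncertainties add in quadrature:
  (δx_1)² = 2.76;  (δx_2)² = 2.43
δΔx = √(5.19) = 2.28 cm
Δx = 42.23 cm.

42.23 ± 2.28 cm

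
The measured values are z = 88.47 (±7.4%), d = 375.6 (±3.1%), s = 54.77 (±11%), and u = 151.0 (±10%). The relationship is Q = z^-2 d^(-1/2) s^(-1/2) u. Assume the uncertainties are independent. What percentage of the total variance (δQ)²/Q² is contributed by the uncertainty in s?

(δQ/Q)² = (-2·δz/z)² + (−½·δd/d)² + (−½·δs/s)² + (1·δu/u)²
  z term: (-2×0.0740)² = 0.0219
  d term: (-0.5×0.0310)² = 0.000240
  s term: (-0.5×0.110)² = 0.00302
  u term: (1×0.100)² = 0.0100
Total = 0.0352. Share from s = 0.00302/0.0352 = 0.0860.

8.60%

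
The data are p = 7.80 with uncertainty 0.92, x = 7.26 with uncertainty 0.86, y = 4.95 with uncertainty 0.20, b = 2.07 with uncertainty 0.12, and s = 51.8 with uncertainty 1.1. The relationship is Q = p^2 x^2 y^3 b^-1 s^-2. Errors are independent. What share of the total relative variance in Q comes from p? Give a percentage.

42.3%

(δQ/Q)² = (2·δp/p)² + (2·δx/x)² + (3·δy/y)² + (-1·δb/b)² + (-2·δs/s)²
  p term: (2×0.118)² = 0.0556
  x term: (2×0.118)² = 0.0561
  y term: (3×0.0404)² = 0.0147
  b term: (-1×0.0580)² = 0.00336
  s term: (-2×0.0212)² = 0.00180
Total = 0.132. Share from p = 0.0556/0.132 = 0.423.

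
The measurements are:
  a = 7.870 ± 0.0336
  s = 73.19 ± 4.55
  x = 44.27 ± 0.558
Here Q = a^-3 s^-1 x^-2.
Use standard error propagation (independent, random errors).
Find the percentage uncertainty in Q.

6.83%

Each factor contributes (exponent × relative error)² to (δQ/Q)²:
  (-3·δa/a)² = (-3×0.00427)² = 0.000164;  (-1·δs/s)² = (-1×0.0622)² = 0.00386;  (-2·δx/x)² = (-2×0.0126)² = 0.000635
δQ/Q = √(0.00466) = 0.0683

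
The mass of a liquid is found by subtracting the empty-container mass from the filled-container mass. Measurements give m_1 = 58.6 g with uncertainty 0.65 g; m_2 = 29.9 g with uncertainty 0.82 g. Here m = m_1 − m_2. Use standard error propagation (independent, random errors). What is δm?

m is a linear combination, so absolute uncertainties add in quadrature:
  (δm_1)² = 0.423;  (δm_2)² = 0.672
δm = √(1.09) = 1.05 g

1.05 g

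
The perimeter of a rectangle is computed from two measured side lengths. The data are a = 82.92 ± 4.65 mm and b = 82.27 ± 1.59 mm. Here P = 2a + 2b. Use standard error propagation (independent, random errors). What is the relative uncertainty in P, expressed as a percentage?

P is a linear combination, so absolute uncertainties add in quadrature:
  (2·δa)² = 86.5;  (2·δb)² = 10.1
δP = √(96.6) = 9.83 mm
P = 330.4 mm, so δP/P = 9.83/330.4 = 0.0297.

2.97%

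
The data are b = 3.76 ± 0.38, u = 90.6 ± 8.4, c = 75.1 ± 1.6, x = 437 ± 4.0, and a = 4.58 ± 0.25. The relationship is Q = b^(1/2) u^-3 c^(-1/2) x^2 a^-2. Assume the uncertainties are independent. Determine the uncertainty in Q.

Each factor contributes (exponent × relative error)² to (δQ/Q)²:
  (½·δb/b)² = (0.5×0.101)² = 0.00255;  (-3·δu/u)² = (-3×0.0927)² = 0.0774;  (−½·δc/c)² = (-0.5×0.0213)² = 0.000113;  (2·δx/x)² = (2×0.00915)² = 0.000335;  (-2·δa/a)² = (-2×0.0546)² = 0.0119
δQ/Q = √(0.0923) = 0.304
Q = 0.00274, so δQ = 0.304 × 0.00274 = 0.000832.

0.000832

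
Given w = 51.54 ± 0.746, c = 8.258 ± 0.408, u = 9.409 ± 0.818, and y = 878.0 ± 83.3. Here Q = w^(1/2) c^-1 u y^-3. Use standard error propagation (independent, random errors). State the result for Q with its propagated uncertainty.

(1.209 ± 0.365) × 10^-8

Q is a product of powers, so relative uncertainties combine in quadrature:
  (½·δw/w)² = (0.5×0.0145)² = 5.24e-05;  (-1·δc/c)² = (-1×0.0494)² = 0.00244;  (1·δu/u)² = (1×0.0869)² = 0.00756;  (-3·δy/y)² = (-3×0.0949)² = 0.0810
δQ/Q = √(0.0911) = 0.302
Q = 1.209e-08, so δQ = 0.302 × 1.209e-08 = 3.65e-09.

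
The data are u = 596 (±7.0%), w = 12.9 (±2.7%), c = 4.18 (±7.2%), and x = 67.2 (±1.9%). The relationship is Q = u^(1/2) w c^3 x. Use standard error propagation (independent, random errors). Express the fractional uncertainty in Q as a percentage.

22.1%

Products/powers → add relative errors in quadrature, weighted by exponent:
  (½·δu/u)² = (0.5×0.0700)² = 0.00123;  (1·δw/w)² = (1×0.0270)² = 0.000729;  (3·δc/c)² = (3×0.0720)² = 0.0467;  (1·δx/x)² = (1×0.0190)² = 0.000361
δQ/Q = √(0.0490) = 0.221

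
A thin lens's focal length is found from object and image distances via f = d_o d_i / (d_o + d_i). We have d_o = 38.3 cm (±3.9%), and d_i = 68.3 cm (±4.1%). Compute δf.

∂f/∂d_o = (d_i/(d_o+d_i))² = 0.411;  ∂f/∂d_i = (d_o/(d_o+d_i))² = 0.129
δf = √((∂f/∂d_o · δd_o)² + (∂f/∂d_i · δd_i)²) = √(0.376 + 0.131) = 0.712 cm

0.712 cm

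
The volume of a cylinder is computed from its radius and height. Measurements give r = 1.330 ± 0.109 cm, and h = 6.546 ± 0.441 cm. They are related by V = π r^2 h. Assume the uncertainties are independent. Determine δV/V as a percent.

V is a product of powers, so relative uncertainties combine in quadrature:
  (2·δr/r)² = (2×0.0820)² = 0.0269;  (1·δh/h)² = (1×0.0674)² = 0.00454
δV/V = √(0.0314) = 0.177

17.7%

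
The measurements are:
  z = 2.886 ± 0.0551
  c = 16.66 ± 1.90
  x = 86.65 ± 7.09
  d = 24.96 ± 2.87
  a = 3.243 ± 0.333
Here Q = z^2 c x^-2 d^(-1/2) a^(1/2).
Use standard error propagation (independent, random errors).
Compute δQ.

0.00145

Each factor contributes (exponent × relative error)² to (δQ/Q)²:
  (2·δz/z)² = (2×0.0191)² = 0.00146;  (1·δc/c)² = (1×0.114)² = 0.0130;  (-2·δx/x)² = (-2×0.0818)² = 0.0268;  (−½·δd/d)² = (-0.5×0.115)² = 0.00331;  (½·δa/a)² = (0.5×0.103)² = 0.00264
δQ/Q = √(0.0472) = 0.217
Q = 0.006662, so δQ = 0.217 × 0.006662 = 0.00145.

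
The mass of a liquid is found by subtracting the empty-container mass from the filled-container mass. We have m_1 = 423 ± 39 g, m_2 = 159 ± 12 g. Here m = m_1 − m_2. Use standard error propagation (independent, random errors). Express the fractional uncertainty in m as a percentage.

15.5%

For a sum/difference, combine absolute errors in quadrature:
  (δm_1)² = 1520;  (δm_2)² = 144
δm = √(1660) = 40.8 g
m = 264 g, so δm/m = 40.8/264 = 0.155.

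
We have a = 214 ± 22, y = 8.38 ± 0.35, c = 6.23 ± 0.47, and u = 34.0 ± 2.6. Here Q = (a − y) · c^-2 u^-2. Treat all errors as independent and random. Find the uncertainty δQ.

Let w = a − y = 206. δw = √(δa² + δy²) = √(484 + 0.122) = 22.0, so δw/w = 0.107.
Q is then a monomial in w, c, u:
δQ/Q = √((δw/w)² + (-2·δc/c)² + (-2·δu/u)²) = √(0.0115 + 0.0228 + 0.0234) = 0.240
Q = 0.00458, so δQ = 0.240 × 0.00458 = 0.00110.

0.00110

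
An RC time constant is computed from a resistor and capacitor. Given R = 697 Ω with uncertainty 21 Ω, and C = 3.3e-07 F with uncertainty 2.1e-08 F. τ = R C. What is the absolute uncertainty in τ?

1.62e-05 s

Each factor contributes (exponent × relative error)² to (δτ/τ)²:
  (1·δR/R)² = (1×0.0301)² = 0.000908;  (1·δC/C)² = (1×0.0636)² = 0.00405
δτ/τ = √(0.00496) = 0.0704
τ = 0.000230 s, so δτ = 0.0704 × 0.000230 = 1.62e-05 s.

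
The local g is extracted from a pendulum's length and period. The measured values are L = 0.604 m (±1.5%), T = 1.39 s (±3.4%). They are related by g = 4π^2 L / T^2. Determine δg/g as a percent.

Each factor contributes (exponent × relative error)² to (δg/g)²:
  (1·δL/L)² = (1×0.0150)² = 0.000225;  (-2·δT/T)² = (-2×0.0340)² = 0.00462
δg/g = √(0.00485) = 0.0696

6.96%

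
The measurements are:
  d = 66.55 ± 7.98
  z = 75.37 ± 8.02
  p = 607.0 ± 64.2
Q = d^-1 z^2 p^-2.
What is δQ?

Q is a product of powers, so relative uncertainties combine in quadrature:
  (-1·δd/d)² = (-1×0.120)² = 0.0144;  (2·δz/z)² = (2×0.106)² = 0.0453;  (-2·δp/p)² = (-2×0.106)² = 0.0447
δQ/Q = √(0.104) = 0.323
Q = 0.0002317, so δQ = 0.323 × 0.0002317 = 7.49e-05.

7.49e-05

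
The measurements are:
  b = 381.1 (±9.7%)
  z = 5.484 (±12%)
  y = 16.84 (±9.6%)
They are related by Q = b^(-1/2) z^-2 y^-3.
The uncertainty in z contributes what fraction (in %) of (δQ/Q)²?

(δQ/Q)² = (−½·δb/b)² + (-2·δz/z)² + (-3·δy/y)²
  b term: (-0.5×0.0970)² = 0.00235
  z term: (-2×0.120)² = 0.0576
  y term: (-3×0.0960)² = 0.0829
Total = 0.143. Share from z = 0.0576/0.143 = 0.403.

40.3%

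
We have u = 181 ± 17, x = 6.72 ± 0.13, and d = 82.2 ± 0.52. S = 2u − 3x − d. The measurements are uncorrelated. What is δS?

34.0

Sums and differences: (δS)² = Σ (cᵢ δxᵢ)².
  (2·δu)² = 1160;  (3·δx)² = 0.152;  (δd)² = 0.270
δS = √(1160) = 34.0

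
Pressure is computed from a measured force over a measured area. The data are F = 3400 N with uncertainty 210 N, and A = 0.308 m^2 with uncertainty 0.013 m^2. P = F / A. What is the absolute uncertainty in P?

826 Pa

Since P is a product/quotient, work with relative uncertainties:
  (1·δF/F)² = (1×0.0618)² = 0.00381;  (-1·δA/A)² = (-1×0.0422)² = 0.00178
δP/P = √(0.00560) = 0.0748
P = 11000 Pa, so δP = 0.0748 × 11000 = 826 Pa.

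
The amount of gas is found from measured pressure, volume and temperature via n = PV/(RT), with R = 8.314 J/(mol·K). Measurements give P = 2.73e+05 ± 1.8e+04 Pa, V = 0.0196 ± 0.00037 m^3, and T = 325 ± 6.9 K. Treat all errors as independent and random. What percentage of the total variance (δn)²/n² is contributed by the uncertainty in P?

(δn/n)² = (1·δP/P)² + (1·δV/V)² + (-1·δT/T)²
  P term: (1×0.0659)² = 0.00435
  V term: (1×0.0189)² = 0.000356
  T term: (-1×0.0212)² = 0.000451
Total = 0.00515. Share from P = 0.00435/0.00515 = 0.843.

84.3%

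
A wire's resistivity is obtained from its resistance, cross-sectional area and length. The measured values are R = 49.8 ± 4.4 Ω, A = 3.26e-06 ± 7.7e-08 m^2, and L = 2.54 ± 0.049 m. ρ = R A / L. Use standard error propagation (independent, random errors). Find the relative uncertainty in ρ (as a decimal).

Relative error in a monomial: (δρ/ρ)² = Σ (nᵢ · δxᵢ/xᵢ)².
  (1·δR/R)² = (1×0.0884)² = 0.00781;  (1·δA/A)² = (1×0.0236)² = 0.000558;  (-1·δL/L)² = (-1×0.0193)² = 0.000372
δρ/ρ = √(0.00874) = 0.0935

0.0935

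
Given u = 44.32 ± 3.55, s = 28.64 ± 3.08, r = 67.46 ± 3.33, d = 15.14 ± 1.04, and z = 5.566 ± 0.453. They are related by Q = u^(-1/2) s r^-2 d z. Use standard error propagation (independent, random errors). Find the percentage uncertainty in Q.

Products/powers → add relative errors in quadrature, weighted by exponent:
  (−½·δu/u)² = (-0.5×0.0801)² = 0.00160;  (1·δs/s)² = (1×0.108)² = 0.0116;  (-2·δr/r)² = (-2×0.0494)² = 0.00975;  (1·δd/d)² = (1×0.0687)² = 0.00472;  (1·δz/z)² = (1×0.0814)² = 0.00662
δQ/Q = √(0.0343) = 0.185

18.5%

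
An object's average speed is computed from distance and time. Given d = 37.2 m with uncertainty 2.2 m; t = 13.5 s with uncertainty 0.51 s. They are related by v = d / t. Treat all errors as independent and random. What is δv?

Products/powers → add relative errors in quadrature, weighted by exponent:
  (1·δd/d)² = (1×0.0591)² = 0.00350;  (-1·δt/t)² = (-1×0.0378)² = 0.00143
δv/v = √(0.00492) = 0.0702
v = 2.76 m/s, so δv = 0.0702 × 2.76 = 0.193 m/s.

0.193 m/s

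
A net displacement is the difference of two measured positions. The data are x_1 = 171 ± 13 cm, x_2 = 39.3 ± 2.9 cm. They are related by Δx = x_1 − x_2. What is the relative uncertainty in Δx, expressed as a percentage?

10.1%

Each term contributes (cᵢ δxᵢ)² to (δΔx)²:
  (δx_1)² = 169;  (δx_2)² = 8.41
δΔx = √(177) = 13.3 cm
Δx = 132 cm, so δΔx/Δx = 13.3/132 = 0.101.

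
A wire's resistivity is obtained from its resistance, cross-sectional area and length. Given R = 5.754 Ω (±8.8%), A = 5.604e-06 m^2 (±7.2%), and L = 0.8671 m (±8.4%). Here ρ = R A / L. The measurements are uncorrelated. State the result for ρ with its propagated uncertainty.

(3.719 ± 0.526) × 10^-5 Ω·m

Since ρ is a product/quotient, work with relative uncertainties:
  (1·δR/R)² = (1×0.0880)² = 0.00774;  (1·δA/A)² = (1×0.0720)² = 0.00518;  (-1·δL/L)² = (-1×0.0840)² = 0.00706
δρ/ρ = √(0.0200) = 0.141
ρ = 3.719e-05 Ω·m, so δρ = 0.141 × 3.719e-05 = 5.26e-06 Ω·m.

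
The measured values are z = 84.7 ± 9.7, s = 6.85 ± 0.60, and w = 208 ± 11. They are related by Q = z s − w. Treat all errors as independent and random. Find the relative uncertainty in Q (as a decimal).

0.227

Let p = z·s = 580. δp/p = √((1·δz/z)² + (1·δs/s)²) = √(0.0131 + 0.00767) = 0.144, so δp = 83.7.
Q = p − w: δQ = √(δp² + δw²) = √(7000 + 121) = 84.4
Q = 372, so δQ/Q = 84.4/372 = 0.227.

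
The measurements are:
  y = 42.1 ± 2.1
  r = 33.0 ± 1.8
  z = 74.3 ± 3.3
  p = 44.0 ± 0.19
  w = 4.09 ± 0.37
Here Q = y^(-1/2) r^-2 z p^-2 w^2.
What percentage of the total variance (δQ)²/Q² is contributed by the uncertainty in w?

(δQ/Q)² = (−½·δy/y)² + (-2·δr/r)² + (1·δz/z)² + (-2·δp/p)² + (2·δw/w)²
  y term: (-0.5×0.0499)² = 0.000622
  r term: (-2×0.0545)² = 0.0119
  z term: (1×0.0444)² = 0.00197
  p term: (-2×0.00432)² = 7.46e-05
  w term: (2×0.0905)² = 0.0327
Total = 0.0473. Share from w = 0.0327/0.0473 = 0.692.

69.2%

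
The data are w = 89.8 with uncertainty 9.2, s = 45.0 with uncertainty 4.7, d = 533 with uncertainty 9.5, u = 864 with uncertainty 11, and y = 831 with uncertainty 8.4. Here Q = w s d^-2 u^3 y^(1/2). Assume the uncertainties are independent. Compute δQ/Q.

0.155

For a monomial Q ∝ w, s, d^-2, u^3, y^(1/2), fractional errors add in quadrature:
  (1·δw/w)² = (1×0.102)² = 0.0105;  (1·δs/s)² = (1×0.104)² = 0.0109;  (-2·δd/d)² = (-2×0.0178)² = 0.00127;  (3·δu/u)² = (3×0.0127)² = 0.00146;  (½·δy/y)² = (0.5×0.0101)² = 2.55e-05
δQ/Q = √(0.0242) = 0.155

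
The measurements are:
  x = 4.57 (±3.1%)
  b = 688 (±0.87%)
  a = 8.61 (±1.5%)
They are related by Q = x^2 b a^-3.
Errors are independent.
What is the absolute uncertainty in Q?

1.74

Products/powers → add relative errors in quadrature, weighted by exponent:
  (2·δx/x)² = (2×0.0310)² = 0.00384;  (1·δb/b)² = (1×0.00870)² = 7.57e-05;  (-3·δa/a)² = (-3×0.0150)² = 0.00202
δQ/Q = √(0.00594) = 0.0771
Q = 22.5, so δQ = 0.0771 × 22.5 = 1.74.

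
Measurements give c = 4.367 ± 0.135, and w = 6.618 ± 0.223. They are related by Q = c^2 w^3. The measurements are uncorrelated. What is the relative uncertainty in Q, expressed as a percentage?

Each factor contributes (exponent × relative error)² to (δQ/Q)²:
  (2·δc/c)² = (2×0.0309)² = 0.00382;  (3·δw/w)² = (3×0.0337)² = 0.0102
δQ/Q = √(0.0140) = 0.118

11.8%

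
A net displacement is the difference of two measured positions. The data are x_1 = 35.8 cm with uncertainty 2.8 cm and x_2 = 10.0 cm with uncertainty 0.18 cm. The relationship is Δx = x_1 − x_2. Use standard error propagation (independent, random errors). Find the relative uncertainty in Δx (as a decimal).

0.109

For a sum/difference, combine absolute errors in quadrature:
  (δx_1)² = 7.84;  (δx_2)² = 0.0324
δΔx = √(7.87) = 2.81 cm
Δx = 25.8 cm, so δΔx/Δx = 2.81/25.8 = 0.109.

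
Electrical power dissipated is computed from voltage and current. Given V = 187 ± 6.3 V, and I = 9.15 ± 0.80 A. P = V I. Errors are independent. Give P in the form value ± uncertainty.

1710 ± 160 W

Relative error in a monomial: (δP/P)² = Σ (nᵢ · δxᵢ/xᵢ)².
  (1·δV/V)² = (1×0.0337)² = 0.00114;  (1·δI/I)² = (1×0.0874)² = 0.00764
δP/P = √(0.00878) = 0.0937
P = 1710 W, so δP = 0.0937 × 1710 = 160 W.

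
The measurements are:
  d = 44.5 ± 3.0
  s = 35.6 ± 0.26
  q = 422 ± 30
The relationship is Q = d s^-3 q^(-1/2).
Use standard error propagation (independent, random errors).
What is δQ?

3.81e-06

Q is a product of powers, so relative uncertainties combine in quadrature:
  (1·δd/d)² = (1×0.0674)² = 0.00454;  (-3·δs/s)² = (-3×0.00730)² = 0.000480;  (−½·δq/q)² = (-0.5×0.0711)² = 0.00126
δQ/Q = √(0.00629) = 0.0793
Q = 4.8e-05, so δQ = 0.0793 × 4.8e-05 = 3.81e-06.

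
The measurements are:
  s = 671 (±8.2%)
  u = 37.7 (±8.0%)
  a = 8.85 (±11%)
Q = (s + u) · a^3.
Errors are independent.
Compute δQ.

Let w = s + u = 709. δw = √(δs² + δu²) = √(3030 + 9.10) = 55.1, so δw/w = 0.0778.
Q is then a monomial in w, a:
δQ/Q = √((δw/w)² + (3·δa/a)²) = √(0.00605 + 0.109) = 0.339
Q = 4.91e+05, so δQ = 0.339 × 4.91e+05 = 1.67e+05.

1.67e+05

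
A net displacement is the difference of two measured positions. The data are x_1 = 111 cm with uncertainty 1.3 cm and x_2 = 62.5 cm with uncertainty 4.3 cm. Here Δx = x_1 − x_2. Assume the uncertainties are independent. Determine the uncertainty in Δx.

Δx is a linear combination, so absolute uncertainties add in quadrature:
  (δx_1)² = 1.69;  (δx_2)² = 18.5
δΔx = √(20.2) = 4.49 cm

4.49 cm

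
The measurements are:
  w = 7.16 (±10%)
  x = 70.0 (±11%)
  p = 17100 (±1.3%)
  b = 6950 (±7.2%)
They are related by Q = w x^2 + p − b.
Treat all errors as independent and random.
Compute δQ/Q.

0.188

Let h = w·x^2 = 35100. δh/h = √((1·δw/w)² + (2·δx/x)²) = √(0.0100 + 0.0484) = 0.242, so δh = 8480.
Q = h + p − b: δQ = √(δh² + δp² + δb²) = √(7.19e+07 + 49400 + 2.5e+05) = 8500
Q = 45200, so δQ/Q = 8500/45200 = 0.188.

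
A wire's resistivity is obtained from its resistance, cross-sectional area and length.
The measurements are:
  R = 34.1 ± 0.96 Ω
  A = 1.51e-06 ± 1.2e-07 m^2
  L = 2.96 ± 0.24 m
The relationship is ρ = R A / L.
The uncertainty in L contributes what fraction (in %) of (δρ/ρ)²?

48.0%

(δρ/ρ)² = (1·δR/R)² + (1·δA/A)² + (-1·δL/L)²
  R term: (1×0.0282)² = 0.000793
  A term: (1×0.0795)² = 0.00632
  L term: (-1×0.0811)² = 0.00657
Total = 0.0137. Share from L = 0.00657/0.0137 = 0.480.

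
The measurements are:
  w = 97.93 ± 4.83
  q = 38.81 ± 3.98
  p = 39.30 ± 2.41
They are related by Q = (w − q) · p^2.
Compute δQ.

14800

Let u = w − q = 59.12. δu = √(δw² + δq²) = √(23.3 + 15.8) = 6.26, so δu/u = 0.106.
Q is then a monomial in u, p:
δQ/Q = √((δu/u)² + (2·δp/p)²) = √(0.0112 + 0.0150) = 0.162
Q = 91310, so δQ = 0.162 × 91310 = 14800.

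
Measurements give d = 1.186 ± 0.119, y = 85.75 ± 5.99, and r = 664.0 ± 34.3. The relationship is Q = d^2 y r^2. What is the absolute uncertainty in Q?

1.26e+07

Q is a product of powers, so relative uncertainties combine in quadrature:
  (2·δd/d)² = (2×0.100)² = 0.0403;  (1·δy/y)² = (1×0.0699)² = 0.00488;  (2·δr/r)² = (2×0.0517)² = 0.0107
δQ/Q = √(0.0558) = 0.236
Q = 5.318e+07, so δQ = 0.236 × 5.318e+07 = 1.26e+07.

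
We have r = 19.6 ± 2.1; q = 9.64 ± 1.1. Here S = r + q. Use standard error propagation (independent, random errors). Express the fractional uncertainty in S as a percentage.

S is a linear combination, so absolute uncertainties add in quadrature:
  (δr)² = 4.41;  (δq)² = 1.21
δS = √(5.62) = 2.37
S = 29.2, so δS/S = 2.37/29.2 = 0.0811.

8.11%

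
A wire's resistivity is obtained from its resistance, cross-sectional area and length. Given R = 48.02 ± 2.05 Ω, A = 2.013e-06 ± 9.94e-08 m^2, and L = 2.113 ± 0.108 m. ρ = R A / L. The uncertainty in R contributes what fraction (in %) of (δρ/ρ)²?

(δρ/ρ)² = (1·δR/R)² + (1·δA/A)² + (-1·δL/L)²
  R term: (1×0.0427)² = 0.00182
  A term: (1×0.0494)² = 0.00244
  L term: (-1×0.0511)² = 0.00261
Total = 0.00687. Share from R = 0.00182/0.00687 = 0.265.

26.5%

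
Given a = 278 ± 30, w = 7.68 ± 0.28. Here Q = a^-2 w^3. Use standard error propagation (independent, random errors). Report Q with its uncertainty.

Q is a product of powers, so relative uncertainties combine in quadrature:
  (-2·δa/a)² = (-2×0.108)² = 0.0466;  (3·δw/w)² = (3×0.0365)² = 0.0120
δQ/Q = √(0.0585) = 0.242
Q = 0.00586, so δQ = 0.242 × 0.00586 = 0.00142.

0.00586 ± 0.00142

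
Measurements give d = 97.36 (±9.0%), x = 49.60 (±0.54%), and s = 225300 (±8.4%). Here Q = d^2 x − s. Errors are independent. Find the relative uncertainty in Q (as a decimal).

0.354

Let p = d^2·x = 470200. δp/p = √((2·δd/d)² + (1·δx/x)²) = √(0.0324 + 2.92e-05) = 0.180, so δp = 84700.
Q = p − s: δQ = √(δp² + δs²) = √(7.17e+09 + 3.58e+08) = 86800
Q = 244900, so δQ/Q = 86800/244900 = 0.354.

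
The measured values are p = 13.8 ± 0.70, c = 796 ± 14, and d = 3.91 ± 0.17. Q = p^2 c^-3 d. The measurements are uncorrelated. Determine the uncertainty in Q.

Q is a product of powers, so relative uncertainties combine in quadrature:
  (2·δp/p)² = (2×0.0507)² = 0.0103;  (-3·δc/c)² = (-3×0.0176)² = 0.00278;  (1·δd/d)² = (1×0.0435)² = 0.00189
δQ/Q = √(0.0150) = 0.122
Q = 1.48e-06, so δQ = 0.122 × 1.48e-06 = 1.81e-07.

1.81e-07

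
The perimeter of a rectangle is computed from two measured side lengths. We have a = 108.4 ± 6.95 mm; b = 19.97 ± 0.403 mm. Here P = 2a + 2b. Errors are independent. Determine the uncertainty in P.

Sums and differences: (δP)² = Σ (cᵢ δxᵢ)².
  (2·δa)² = 193;  (2·δb)² = 0.650
δP = √(194) = 13.9 mm

13.9 mm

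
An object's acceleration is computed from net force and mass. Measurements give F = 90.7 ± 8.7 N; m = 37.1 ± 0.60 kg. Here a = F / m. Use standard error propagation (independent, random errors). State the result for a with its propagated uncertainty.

a is a product of powers, so relative uncertainties combine in quadrature:
  (1·δF/F)² = (1×0.0959)² = 0.00920;  (-1·δm/m)² = (-1×0.0162)² = 0.000262
δa/a = √(0.00946) = 0.0973
a = 2.44 m/s^2, so δa = 0.0973 × 2.44 = 0.238 m/s^2.

2.44 ± 0.238 m/s^2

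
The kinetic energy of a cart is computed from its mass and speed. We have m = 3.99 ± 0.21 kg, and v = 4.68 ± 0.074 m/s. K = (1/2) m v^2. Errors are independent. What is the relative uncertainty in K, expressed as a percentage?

Since K is a product/quotient, work with relative uncertainties:
  (1·δm/m)² = (1×0.0526)² = 0.00277;  (2·δv/v)² = (2×0.0158)² = 0.00100
δK/K = √(0.00377) = 0.0614

6.14%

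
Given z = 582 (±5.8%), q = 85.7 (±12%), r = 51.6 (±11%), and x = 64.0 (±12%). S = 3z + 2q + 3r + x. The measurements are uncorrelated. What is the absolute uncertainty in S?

S is a linear combination, so absolute uncertainties add in quadrature:
  (3·δz)² = 10300;  (2·δq)² = 423;  (3·δr)² = 290;  (δx)² = 59.0
δS = √(11000) = 105

105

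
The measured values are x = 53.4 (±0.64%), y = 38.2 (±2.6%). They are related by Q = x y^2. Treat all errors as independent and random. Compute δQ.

For a monomial Q ∝ x, y^2, fractional errors add in quadrature:
  (1·δx/x)² = (1×0.00640)² = 4.1e-05;  (2·δy/y)² = (2×0.0260)² = 0.00270
δQ/Q = √(0.00274) = 0.0524
Q = 77900, so δQ = 0.0524 × 77900 = 4080.

4080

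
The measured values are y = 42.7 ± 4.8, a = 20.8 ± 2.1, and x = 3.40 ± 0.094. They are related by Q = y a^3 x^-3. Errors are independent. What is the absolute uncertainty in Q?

Relative error in a monomial: (δQ/Q)² = Σ (nᵢ · δxᵢ/xᵢ)².
  (1·δy/y)² = (1×0.112)² = 0.0126;  (3·δa/a)² = (3×0.101)² = 0.0917;  (-3·δx/x)² = (-3×0.0276)² = 0.00688
δQ/Q = √(0.111) = 0.334
Q = 9780, so δQ = 0.334 × 9780 = 3260.

3260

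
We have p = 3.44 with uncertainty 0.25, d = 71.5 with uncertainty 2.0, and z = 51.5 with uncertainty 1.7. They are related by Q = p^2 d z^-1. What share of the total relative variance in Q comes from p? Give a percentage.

(δQ/Q)² = (2·δp/p)² + (1·δd/d)² + (-1·δz/z)²
  p term: (2×0.0727)² = 0.0211
  d term: (1×0.0280)² = 0.000782
  z term: (-1×0.0330)² = 0.00109
Total = 0.0230. Share from p = 0.0211/0.0230 = 0.919.

91.9%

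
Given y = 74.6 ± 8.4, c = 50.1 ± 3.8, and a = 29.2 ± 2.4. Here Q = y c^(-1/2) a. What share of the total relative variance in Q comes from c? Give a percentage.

6.89%

(δQ/Q)² = (1·δy/y)² + (−½·δc/c)² + (1·δa/a)²
  y term: (1×0.113)² = 0.0127
  c term: (-0.5×0.0758)² = 0.00144
  a term: (1×0.0822)² = 0.00676
Total = 0.0209. Share from c = 0.00144/0.0209 = 0.0689.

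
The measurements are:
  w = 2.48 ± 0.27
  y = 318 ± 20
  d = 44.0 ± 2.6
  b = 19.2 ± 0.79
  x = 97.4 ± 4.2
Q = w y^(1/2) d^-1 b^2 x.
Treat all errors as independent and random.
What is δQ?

Each factor contributes (exponent × relative error)² to (δQ/Q)²:
  (1·δw/w)² = (1×0.109)² = 0.0119;  (½·δy/y)² = (0.5×0.0629)² = 0.000989;  (-1·δd/d)² = (-1×0.0591)² = 0.00349;  (2·δb/b)² = (2×0.0411)² = 0.00677;  (1·δx/x)² = (1×0.0431)² = 0.00186
δQ/Q = √(0.0250) = 0.158
Q = 36100, so δQ = 0.158 × 36100 = 5700.

5700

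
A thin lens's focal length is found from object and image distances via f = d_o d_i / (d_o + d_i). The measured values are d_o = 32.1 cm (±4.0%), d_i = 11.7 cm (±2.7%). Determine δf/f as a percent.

2.25%

∂f/∂d_o = (d_i/(d_o+d_i))² = 0.0714;  ∂f/∂d_i = (d_o/(d_o+d_i))² = 0.537
δf = √((∂f/∂d_o · δd_o)² + (∂f/∂d_i · δd_i)²) = √(0.00839 + 0.0288) = 0.193 cm
f = 8.57 cm, so δf/f = 0.193/8.57 = 0.0225.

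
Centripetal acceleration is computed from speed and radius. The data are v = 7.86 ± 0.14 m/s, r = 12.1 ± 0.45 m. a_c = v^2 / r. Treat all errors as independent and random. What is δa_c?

0.263 m/s^2

Each factor contributes (exponent × relative error)² to (δa_c/a_c)²:
  (2·δv/v)² = (2×0.0178)² = 0.00127;  (-1·δr/r)² = (-1×0.0372)² = 0.00138
δa_c/a_c = √(0.00265) = 0.0515
a_c = 5.11 m/s^2, so δa_c = 0.0515 × 5.11 = 0.263 m/s^2.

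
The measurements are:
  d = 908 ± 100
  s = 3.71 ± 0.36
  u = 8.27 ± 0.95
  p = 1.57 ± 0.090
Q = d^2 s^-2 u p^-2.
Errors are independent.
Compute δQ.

67400

For a monomial Q ∝ d^2, s^-2, u, p^-2, fractional errors add in quadrature:
  (2·δd/d)² = (2×0.110)² = 0.0485;  (-2·δs/s)² = (-2×0.0970)² = 0.0377;  (1·δu/u)² = (1×0.115)² = 0.0132;  (-2·δp/p)² = (-2×0.0573)² = 0.0131
δQ/Q = √(0.113) = 0.335
Q = 2.01e+05, so δQ = 0.335 × 2.01e+05 = 67400.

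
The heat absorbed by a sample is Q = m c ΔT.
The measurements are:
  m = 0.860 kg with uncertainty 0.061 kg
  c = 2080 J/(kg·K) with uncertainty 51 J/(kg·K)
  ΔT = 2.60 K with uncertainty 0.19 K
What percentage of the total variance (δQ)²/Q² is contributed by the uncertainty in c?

5.48%

(δQ/Q)² = (1·δm/m)² + (1·δc/c)² + (1·δΔT/ΔT)²
  m term: (1×0.0709)² = 0.00503
  c term: (1×0.0245)² = 0.000601
  ΔT term: (1×0.0731)² = 0.00534
Total = 0.0110. Share from c = 0.000601/0.0110 = 0.0548.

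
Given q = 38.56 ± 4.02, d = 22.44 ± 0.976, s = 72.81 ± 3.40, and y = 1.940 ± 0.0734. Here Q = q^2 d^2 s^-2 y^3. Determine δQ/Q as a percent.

27.0%

Relative error in a monomial: (δQ/Q)² = Σ (nᵢ · δxᵢ/xᵢ)².
  (2·δq/q)² = (2×0.104)² = 0.0435;  (2·δd/d)² = (2×0.0435)² = 0.00757;  (-2·δs/s)² = (-2×0.0467)² = 0.00872;  (3·δy/y)² = (3×0.0378)² = 0.0129
δQ/Q = √(0.0726) = 0.270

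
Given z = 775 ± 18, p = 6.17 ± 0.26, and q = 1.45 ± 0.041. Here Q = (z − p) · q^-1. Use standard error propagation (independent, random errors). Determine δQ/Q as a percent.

Let u = z − p = 769. δu = √(δz² + δp²) = √(324 + 0.0676) = 18.0, so δu/u = 0.0234.
Q is then a monomial in u, q:
δQ/Q = √((δu/u)² + (-1·δq/q)²) = √(0.000548 + 0.000800) = 0.0367

3.67%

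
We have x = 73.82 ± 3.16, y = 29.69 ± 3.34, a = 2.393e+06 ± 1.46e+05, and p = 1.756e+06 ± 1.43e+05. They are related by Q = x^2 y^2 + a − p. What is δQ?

Let w = x^2·y^2 = 4.804e+06. δw/w = √((2·δx/x)² + (2·δy/y)²) = √(0.00733 + 0.0506) = 0.241, so δw = 1.16e+06.
Q = w + a − p: δQ = √(δw² + δa² + δp²) = √(1.34e+12 + 2.13e+10 + 2.04e+10) = 1.17e+06

1.17e+06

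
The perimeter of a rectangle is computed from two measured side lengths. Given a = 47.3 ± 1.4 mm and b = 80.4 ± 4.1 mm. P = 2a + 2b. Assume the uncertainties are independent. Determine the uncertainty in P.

8.66 mm

Sums and differences: (δP)² = Σ (cᵢ δxᵢ)².
  (2·δa)² = 7.84;  (2·δb)² = 67.2
δP = √(75.1) = 8.66 mm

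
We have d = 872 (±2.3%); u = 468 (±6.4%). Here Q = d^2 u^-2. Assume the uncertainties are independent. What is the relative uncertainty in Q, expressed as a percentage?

13.6%

Q is a product of powers, so relative uncertainties combine in quadrature:
  (2·δd/d)² = (2×0.0230)² = 0.00212;  (-2·δu/u)² = (-2×0.0640)² = 0.0164
δQ/Q = √(0.0185) = 0.136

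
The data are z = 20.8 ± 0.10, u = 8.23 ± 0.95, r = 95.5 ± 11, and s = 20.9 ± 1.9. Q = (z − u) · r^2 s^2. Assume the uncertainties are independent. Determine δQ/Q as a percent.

Let w = z − u = 12.6. δw = √(δz² + δu²) = √(0.0100 + 0.902) = 0.955, so δw/w = 0.0760.
Q is then a monomial in w, r, s:
δQ/Q = √((δw/w)² + (2·δr/r)² + (2·δs/s)²) = √(0.00578 + 0.0531 + 0.0331) = 0.303

30.3%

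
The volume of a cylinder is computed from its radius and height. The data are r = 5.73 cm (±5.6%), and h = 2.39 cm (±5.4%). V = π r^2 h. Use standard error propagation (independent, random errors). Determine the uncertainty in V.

Relative error in a monomial: (δV/V)² = Σ (nᵢ · δxᵢ/xᵢ)².
  (2·δr/r)² = (2×0.0560)² = 0.0125;  (1·δh/h)² = (1×0.0540)² = 0.00292
δV/V = √(0.0155) = 0.124
V = 247 cm^3, so δV = 0.124 × 247 = 30.7 cm^3.

30.7 cm^3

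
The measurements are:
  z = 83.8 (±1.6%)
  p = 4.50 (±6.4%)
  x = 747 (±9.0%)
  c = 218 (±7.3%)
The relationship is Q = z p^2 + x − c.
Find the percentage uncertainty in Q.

10.3%

Let w = z·p^2 = 1700. δw/w = √((1·δz/z)² + (2·δp/p)²) = √(0.000256 + 0.0164) = 0.129, so δw = 219.
Q = w + x − c: δQ = √(δw² + δx² + δc²) = √(47900 + 4520 + 253) = 230
Q = 2230, so δQ/Q = 230/2230 = 0.103.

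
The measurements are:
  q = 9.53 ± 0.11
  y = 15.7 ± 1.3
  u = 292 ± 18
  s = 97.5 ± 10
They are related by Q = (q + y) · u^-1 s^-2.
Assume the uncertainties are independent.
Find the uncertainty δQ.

2e-06

Let w = q + y = 25.2. δw = √(δq² + δy²) = √(0.0121 + 1.69) = 1.30, so δw/w = 0.0517.
Q is then a monomial in w, u, s:
δQ/Q = √((δw/w)² + (-1·δu/u)² + (-2·δs/s)²) = √(0.00267 + 0.00380 + 0.0421) = 0.220
Q = 9.09e-06, so δQ = 0.220 × 9.09e-06 = 2e-06.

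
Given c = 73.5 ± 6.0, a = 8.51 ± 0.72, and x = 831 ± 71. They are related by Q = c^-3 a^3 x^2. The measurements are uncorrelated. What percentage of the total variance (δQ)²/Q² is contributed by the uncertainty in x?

(δQ/Q)² = (-3·δc/c)² + (3·δa/a)² + (2·δx/x)²
  c term: (-3×0.0816)² = 0.0600
  a term: (3×0.0846)² = 0.0644
  x term: (2×0.0854)² = 0.0292
Total = 0.154. Share from x = 0.0292/0.154 = 0.190.

19.0%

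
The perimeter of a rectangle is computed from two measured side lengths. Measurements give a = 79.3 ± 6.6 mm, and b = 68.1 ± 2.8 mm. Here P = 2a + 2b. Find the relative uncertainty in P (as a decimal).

0.0486

Each term contributes (cᵢ δxᵢ)² to (δP)²:
  (2·δa)² = 174;  (2·δb)² = 31.4
δP = √(206) = 14.3 mm
P = 295 mm, so δP/P = 14.3/295 = 0.0486.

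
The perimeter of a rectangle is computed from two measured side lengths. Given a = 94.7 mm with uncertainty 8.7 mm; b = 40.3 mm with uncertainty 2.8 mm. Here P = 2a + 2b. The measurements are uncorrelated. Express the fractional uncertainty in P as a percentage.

6.77%

Each term contributes (cᵢ δxᵢ)² to (δP)²:
  (2·δa)² = 303;  (2·δb)² = 31.4
δP = √(334) = 18.3 mm
P = 270 mm, so δP/P = 18.3/270 = 0.0677.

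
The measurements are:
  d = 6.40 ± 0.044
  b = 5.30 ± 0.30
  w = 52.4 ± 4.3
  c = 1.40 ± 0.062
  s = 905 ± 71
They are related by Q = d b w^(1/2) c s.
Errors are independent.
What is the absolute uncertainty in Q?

35500

Q is a product of powers, so relative uncertainties combine in quadrature:
  (1·δd/d)² = (1×0.00687)² = 4.73e-05;  (1·δb/b)² = (1×0.0566)² = 0.00320;  (½·δw/w)² = (0.5×0.0821)² = 0.00168;  (1·δc/c)² = (1×0.0443)² = 0.00196;  (1·δs/s)² = (1×0.0785)² = 0.00615
δQ/Q = √(0.0131) = 0.114
Q = 3.11e+05, so δQ = 0.114 × 3.11e+05 = 35500.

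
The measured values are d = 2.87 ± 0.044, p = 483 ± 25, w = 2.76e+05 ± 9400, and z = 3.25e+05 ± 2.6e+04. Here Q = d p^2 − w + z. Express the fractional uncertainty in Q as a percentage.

10.5%

Let h = d·p^2 = 6.7e+05. δh/h = √((1·δd/d)² + (2·δp/p)²) = √(0.000235 + 0.0107) = 0.105, so δh = 70100.
Q = h − w + z: δQ = √(δh² + δw² + δz²) = √(4.91e+09 + 8.84e+07 + 6.76e+08) = 75300
Q = 7.19e+05, so δQ/Q = 75300/7.19e+05 = 0.105.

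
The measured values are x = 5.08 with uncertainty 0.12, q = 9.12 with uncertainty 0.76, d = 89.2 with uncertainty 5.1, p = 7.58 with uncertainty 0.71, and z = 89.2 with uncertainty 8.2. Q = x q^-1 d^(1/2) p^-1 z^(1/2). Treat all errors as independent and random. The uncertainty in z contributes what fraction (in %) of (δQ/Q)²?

11.0%

(δQ/Q)² = (1·δx/x)² + (-1·δq/q)² + (½·δd/d)² + (-1·δp/p)² + (½·δz/z)²
  x term: (1×0.0236)² = 0.000558
  q term: (-1×0.0833)² = 0.00694
  d term: (0.5×0.0572)² = 0.000817
  p term: (-1×0.0937)² = 0.00877
  z term: (0.5×0.0919)² = 0.00211
Total = 0.0192. Share from z = 0.00211/0.0192 = 0.110.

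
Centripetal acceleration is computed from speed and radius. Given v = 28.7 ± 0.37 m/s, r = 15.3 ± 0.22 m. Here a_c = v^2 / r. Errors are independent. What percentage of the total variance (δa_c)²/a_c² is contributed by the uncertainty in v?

76.3%

(δa_c/a_c)² = (2·δv/v)² + (-1·δr/r)²
  v term: (2×0.0129)² = 0.000665
  r term: (-1×0.0144)² = 0.000207
Total = 0.000872. Share from v = 0.000665/0.000872 = 0.763.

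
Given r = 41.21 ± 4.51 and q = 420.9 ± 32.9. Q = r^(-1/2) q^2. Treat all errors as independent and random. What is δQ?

Q is a product of powers, so relative uncertainties combine in quadrature:
  (−½·δr/r)² = (-0.5×0.109)² = 0.00299;  (2·δq/q)² = (2×0.0782)² = 0.0244
δQ/Q = √(0.0274) = 0.166
Q = 27600, so δQ = 0.166 × 27600 = 4570.

4570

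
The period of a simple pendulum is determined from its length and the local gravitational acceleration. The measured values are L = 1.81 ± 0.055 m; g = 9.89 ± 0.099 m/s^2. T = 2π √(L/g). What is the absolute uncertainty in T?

0.0430 s

T is a product of powers, so relative uncertainties combine in quadrature:
  (½·δL/L)² = (0.5×0.0304)² = 0.000231;  (−½·δg/g)² = (-0.5×0.0100)² = 2.51e-05
δT/T = √(0.000256) = 0.0160
T = 2.69 s, so δT = 0.0160 × 2.69 = 0.0430 s.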